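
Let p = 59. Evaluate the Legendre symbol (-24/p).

First reduce: -24 ≡ 35 (mod 59).
Reciprocity: 35 ≡ 3 and 59 ≡ 3 (mod 4), so (35/59) = −(59/35).
Reduce top mod 35: now compute (24/35).
Pull out 2^3: since 35 ≡ 3 (mod 8), (2/35) = -1, so (2/35)^3 = -1.
Reciprocity: 3 ≡ 3 and 35 ≡ 3 (mod 4), so (3/35) = −(35/3).
Reduce top mod 3: now compute (2/3).
Pull out 2: since 3 ≡ 3 (mod 8), (2/3) = -1.
Reached (1/3) = 1. Collecting the sign flips along the way, the symbol is +1.

1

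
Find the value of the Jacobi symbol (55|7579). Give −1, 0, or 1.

0

Reciprocity: 55 ≡ 3 and 7579 ≡ 3 (mod 4), so (55/7579) = −(7579/55).
Reduce top mod 55: now compute (44/55).
Pull out 2^2: since 55 ≡ 7 (mod 8), (2/55) = +1, so (2/55)^2 = +1.
Reciprocity: 11 ≡ 3 and 55 ≡ 3 (mod 4), so (11/55) = −(55/11).
Reduce top mod 11: now compute (0/11).
Top reduces to 0: gcd > 1, so the symbol is 0.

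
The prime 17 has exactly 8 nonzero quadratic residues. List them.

Square k = 1,…,8 (k and 17−k give the same square):
1²=1, 2²=4, 3²=9, 4²=16, 5²≡8, 6²≡2, 7²≡15, 8²≡13 (mod 17).
So the quadratic residues mod 17 are {1, 2, 4, 8, 9, 13, 15, 16}.

1,2,4,8,9,13,15,16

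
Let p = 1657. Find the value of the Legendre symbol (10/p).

-1

Pull out 2: since 1657 ≡ 1 (mod 8), (2/1657) = +1.
Reciprocity: 5 ≡ 1 and 1657 ≡ 1 (mod 4), so (5/1657) = +(1657/5).
Reduce top mod 5: now compute (2/5).
Pull out 2: since 5 ≡ 5 (mod 8), (2/5) = -1.
Reached (1/5) = 1. Collecting the sign flips along the way, the symbol is -1.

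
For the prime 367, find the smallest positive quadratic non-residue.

3

(2/367) = +1, so 2 is a residue.
(3/367) = −1, so 3 is the smallest positive non-residue mod 367.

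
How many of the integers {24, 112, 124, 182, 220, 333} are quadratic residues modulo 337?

(24/337) = +1 → QR.
(112/337) = +1 → QR.
(124/337) = -1 → non-residue.
(182/337) = +1 → QR.
(220/337) = +1 → QR.
(333/337) = +1 → QR.
Total quadratic residues among the 6: 5.

5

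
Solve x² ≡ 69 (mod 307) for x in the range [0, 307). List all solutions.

88, 219

Since 307 ≡ 3 (mod 4), a square root of 69 is 69^((307+1)/4) = 69^77 mod 307.
Repeated squaring: 69^2≡156, 69^4≡83, 69^8≡135, 69^16≡112, 69^32≡264, 69^64≡7 (mod 307).
69^77 = 69^(64+8+4+1) ≡ 219 (mod 307).
Check: 219² = 47961 ≡ 69 (mod 307). The two roots are 88 and 219.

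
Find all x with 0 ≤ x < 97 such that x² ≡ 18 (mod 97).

97 ≡ 1 (mod 4), so we find a root by search.
Trying successive values, 42² = 1764 ≡ 18 (mod 97). The other root is 97 − 42 = 55.

42, 55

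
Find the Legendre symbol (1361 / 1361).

First reduce: 1361 ≡ 0 (mod 1361).
Top reduces to 0: gcd > 1, so the symbol is 0.

0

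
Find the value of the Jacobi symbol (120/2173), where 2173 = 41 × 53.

Pull out 2^3: since 2173 ≡ 5 (mod 8), (2/2173) = -1, so (2/2173)^3 = -1.
Reciprocity: 15 ≡ 3 and 2173 ≡ 1 (mod 4), so (15/2173) = +(2173/15).
Reduce top mod 15: now compute (13/15).
Reciprocity: 13 ≡ 1 and 15 ≡ 3 (mod 4), so (13/15) = +(15/13).
Reduce top mod 13: now compute (2/13).
Pull out 2: since 13 ≡ 5 (mod 8), (2/13) = -1.
Reached (1/13) = 1. Collecting the sign flips along the way, the symbol is +1.

1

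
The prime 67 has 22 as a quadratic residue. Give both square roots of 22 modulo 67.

Since 67 ≡ 3 (mod 4), a square root of 22 is 22^((67+1)/4) = 22^17 mod 67.
Repeated squaring: 22^2≡15, 22^4≡24, 22^8≡40, 22^16≡59 (mod 67).
22^17 = 22^(16+1) ≡ 25 (mod 67).
Check: 25² = 625 ≡ 22 (mod 67). The two roots are 25 and 42.

25, 42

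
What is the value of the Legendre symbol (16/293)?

1

Pull out 2^4: since 293 ≡ 5 (mod 8), (2/293) = -1, so (2/293)^4 = +1.
Reached (1/293) = 1. Collecting the sign flips along the way, the symbol is +1.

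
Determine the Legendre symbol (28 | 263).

Pull out 2^2: since 263 ≡ 7 (mod 8), (2/263) = +1, so (2/263)^2 = +1.
Reciprocity: 7 ≡ 3 and 263 ≡ 3 (mod 4), so (7/263) = −(263/7).
Reduce top mod 7: now compute (4/7).
Pull out 2^2: since 7 ≡ 7 (mod 8), (2/7) = +1, so (2/7)^2 = +1.
Reached (1/7) = 1. Collecting the sign flips along the way, the symbol is -1.

-1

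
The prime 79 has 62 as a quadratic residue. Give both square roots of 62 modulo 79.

33, 46

Since 79 ≡ 3 (mod 4), a square root of 62 is 62^((79+1)/4) = 62^20 mod 79.
Repeated squaring: 62^2≡52, 62^4≡18, 62^8≡8, 62^16≡64 (mod 79).
62^20 = 62^(16+4) ≡ 46 (mod 79).
Check: 46² = 2116 ≡ 62 (mod 79). The two roots are 33 and 46.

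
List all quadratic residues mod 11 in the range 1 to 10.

Square k = 1,…,5 (k and 11−k give the same square):
1²=1, 2²=4, 3²=9, 4²≡5, 5²≡3 (mod 11).
So the quadratic residues mod 11 are {1, 3, 4, 5, 9}.

1,3,4,5,9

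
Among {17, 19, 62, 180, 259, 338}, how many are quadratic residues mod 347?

1

(17/347) = -1 → non-residue.
(19/347) = -1 → non-residue.
(62/347) = -1 → non-residue.
(180/347) = -1 → non-residue.
(259/347) = +1 → QR.
(338/347) = -1 → non-residue.
Total quadratic residues among the 6: 1.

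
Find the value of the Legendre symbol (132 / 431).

Euler's criterion: (132/431) ≡ 132^215 (mod 431).
132^2 ≡ 184 (mod 431)
132^4 ≡ 238 (mod 431)
132^8 ≡ 183 (mod 431)
132^16 ≡ 302 (mod 431)
132^32 ≡ 263 (mod 431)
132^64 ≡ 209 (mod 431)
132^128 ≡ 150 (mod 431)
132^215 = 132^(128+64+16+4+2+1) ≡ 1 (mod 431).
Result is 1, so (132/431) = 1.

1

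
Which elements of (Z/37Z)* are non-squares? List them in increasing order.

2, 5, 6, 8, 13, 14, 15, 17, 18, 19, 20, 22, 23, 24, 29, 31, 32, 35

Square k = 1,…,18 (k and 37−k give the same square):
1²=1, 2²=4, 3²=9, 4²=16, 5²=25, 6²=36, 7²≡12, 8²≡27, 9²≡7, 10²≡26, 11²≡10, 12²≡33, 13²≡21, 14²≡11, 15²≡3, 16²≡34, 17²≡30, 18²≡28 (mod 37).
The residues are {1, 3, 4, 7, 9, 10, 11, 12, 16, 21, 25, 26, 27, 28, 30, 33, 34, 36}; the non-residues are the remaining 18 nonzero classes.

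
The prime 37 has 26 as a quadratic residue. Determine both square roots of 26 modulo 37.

37 ≡ 1 (mod 4), so we find a root by search.
Trying successive values, 10² = 100 ≡ 26 (mod 37). The other root is 37 − 10 = 27.

10, 27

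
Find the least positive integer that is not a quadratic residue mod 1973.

2

(2/1973) = −1, so 2 is the smallest positive non-residue mod 1973.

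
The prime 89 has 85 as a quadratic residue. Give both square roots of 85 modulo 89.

21, 68

89 ≡ 1 (mod 4), so we find a root by search.
Trying successive values, 21² = 441 ≡ 85 (mod 89). The other root is 89 − 21 = 68.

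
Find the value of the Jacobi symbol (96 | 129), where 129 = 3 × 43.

0

Pull out 2^5: since 129 ≡ 1 (mod 8), (2/129) = +1, so (2/129)^5 = +1.
Reciprocity: 3 ≡ 3 and 129 ≡ 1 (mod 4), so (3/129) = +(129/3).
Reduce top mod 3: now compute (0/3).
Top reduces to 0: gcd > 1, so the symbol is 0.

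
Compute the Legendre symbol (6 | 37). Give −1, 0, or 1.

-1

Pull out 2: since 37 ≡ 5 (mod 8), (2/37) = -1.
Reciprocity: 3 ≡ 3 and 37 ≡ 1 (mod 4), so (3/37) = +(37/3).
Reduce top mod 3: now compute (1/3).
Reached (1/3) = 1. Collecting the sign flips along the way, the symbol is -1.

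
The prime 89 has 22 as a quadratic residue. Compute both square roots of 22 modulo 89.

89 ≡ 1 (mod 4), so we find a root by search.
Trying successive values, 17² = 289 ≡ 22 (mod 89). The other root is 89 − 17 = 72.

17, 72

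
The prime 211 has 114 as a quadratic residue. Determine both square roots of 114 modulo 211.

89, 122

Since 211 ≡ 3 (mod 4), a square root of 114 is 114^((211+1)/4) = 114^53 mod 211.
Repeated squaring: 114^2≡125, 114^4≡11, 114^8≡121, 114^16≡82, 114^32≡183 (mod 211).
114^53 = 114^(32+16+4+1) ≡ 122 (mod 211).
Check: 122² = 14884 ≡ 114 (mod 211). The two roots are 89 and 122.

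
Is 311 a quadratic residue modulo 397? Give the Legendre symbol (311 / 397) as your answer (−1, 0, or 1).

-1

Reciprocity: 311 ≡ 3 and 397 ≡ 1 (mod 4), so (311/397) = +(397/311).
Reduce top mod 311: now compute (86/311).
Pull out 2: since 311 ≡ 7 (mod 8), (2/311) = +1.
Reciprocity: 43 ≡ 3 and 311 ≡ 3 (mod 4), so (43/311) = −(311/43).
Reduce top mod 43: now compute (10/43).
Pull out 2: since 43 ≡ 3 (mod 8), (2/43) = -1.
Reciprocity: 5 ≡ 1 and 43 ≡ 3 (mod 4), so (5/43) = +(43/5).
Reduce top mod 5: now compute (3/5).
Reciprocity: 3 ≡ 3 and 5 ≡ 1 (mod 4), so (3/5) = +(5/3).
Reduce top mod 3: now compute (2/3).
Pull out 2: since 3 ≡ 3 (mod 8), (2/3) = -1.
Reached (1/3) = 1. Collecting the sign flips along the way, the symbol is -1.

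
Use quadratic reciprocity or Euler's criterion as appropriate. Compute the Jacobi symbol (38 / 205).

1

Pull out 2: since 205 ≡ 5 (mod 8), (2/205) = -1.
Reciprocity: 19 ≡ 3 and 205 ≡ 1 (mod 4), so (19/205) = +(205/19).
Reduce top mod 19: now compute (15/19).
Reciprocity: 15 ≡ 3 and 19 ≡ 3 (mod 4), so (15/19) = −(19/15).
Reduce top mod 15: now compute (4/15).
Pull out 2^2: since 15 ≡ 7 (mod 8), (2/15) = +1, so (2/15)^2 = +1.
Reached (1/15) = 1. Collecting the sign flips along the way, the symbol is +1.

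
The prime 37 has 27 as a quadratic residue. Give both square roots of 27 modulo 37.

37 ≡ 1 (mod 4), so we find a root by search.
Trying successive values, 8² = 64 ≡ 27 (mod 37). The other root is 37 − 8 = 29.

8, 29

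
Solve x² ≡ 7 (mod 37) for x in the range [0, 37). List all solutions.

9, 28

37 ≡ 1 (mod 4), so we find a root by search.
Trying successive values, 9² = 81 ≡ 7 (mod 37). The other root is 37 − 9 = 28.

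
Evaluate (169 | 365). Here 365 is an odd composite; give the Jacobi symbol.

Reciprocity: 169 ≡ 1 and 365 ≡ 1 (mod 4), so (169/365) = +(365/169).
Reduce top mod 169: now compute (27/169).
Reciprocity: 27 ≡ 3 and 169 ≡ 1 (mod 4), so (27/169) = +(169/27).
Reduce top mod 27: now compute (7/27).
Reciprocity: 7 ≡ 3 and 27 ≡ 3 (mod 4), so (7/27) = −(27/7).
Reduce top mod 7: now compute (6/7).
Pull out 2: since 7 ≡ 7 (mod 8), (2/7) = +1.
Reciprocity: 3 ≡ 3 and 7 ≡ 3 (mod 4), so (3/7) = −(7/3).
Reduce top mod 3: now compute (1/3).
Reached (1/3) = 1. Collecting the sign flips along the way, the symbol is +1.

1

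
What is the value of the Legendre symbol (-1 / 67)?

-1

Euler's criterion: (-1/67) ≡ 66^33 (mod 67).
66^2 ≡ 1 (mod 67)
66^4 ≡ 1 (mod 67)
66^8 ≡ 1 (mod 67)
66^16 ≡ 1 (mod 67)
66^32 ≡ 1 (mod 67)
66^33 = 66^(32+1) ≡ 66 (mod 67).
Result is 66 ≡ −1, so (-1/67) = −1.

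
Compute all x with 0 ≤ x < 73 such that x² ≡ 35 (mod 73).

73 ≡ 1 (mod 4), so we find a root by search.
Trying successive values, 20² = 400 ≡ 35 (mod 73). The other root is 73 − 20 = 53.

20, 53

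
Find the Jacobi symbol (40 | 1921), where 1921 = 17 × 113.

1

Pull out 2^3: since 1921 ≡ 1 (mod 8), (2/1921) = +1, so (2/1921)^3 = +1.
Reciprocity: 5 ≡ 1 and 1921 ≡ 1 (mod 4), so (5/1921) = +(1921/5).
Reduce top mod 5: now compute (1/5).
Reached (1/5) = 1. Collecting the sign flips along the way, the symbol is +1.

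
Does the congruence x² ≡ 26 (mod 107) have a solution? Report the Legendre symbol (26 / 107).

-1

Pull out 2: since 107 ≡ 3 (mod 8), (2/107) = -1.
Reciprocity: 13 ≡ 1 and 107 ≡ 3 (mod 4), so (13/107) = +(107/13).
Reduce top mod 13: now compute (3/13).
Reciprocity: 3 ≡ 3 and 13 ≡ 1 (mod 4), so (3/13) = +(13/3).
Reduce top mod 3: now compute (1/3).
Reached (1/3) = 1. Collecting the sign flips along the way, the symbol is -1.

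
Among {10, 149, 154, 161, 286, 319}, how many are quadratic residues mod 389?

(10/389) = -1 → non-residue.
(149/389) = -1 → non-residue.
(154/389) = -1 → non-residue.
(161/389) = -1 → non-residue.
(286/389) = -1 → non-residue.
(319/389) = -1 → non-residue.
Total quadratic residues among the 6: 0.

0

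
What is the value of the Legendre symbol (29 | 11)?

First reduce: 29 ≡ 7 (mod 11).
Reciprocity: 7 ≡ 3 and 11 ≡ 3 (mod 4), so (7/11) = −(11/7).
Reduce top mod 7: now compute (4/7).
Pull out 2^2: since 7 ≡ 7 (mod 8), (2/7) = +1, so (2/7)^2 = +1.
Reached (1/7) = 1. Collecting the sign flips along the way, the symbol is -1.

-1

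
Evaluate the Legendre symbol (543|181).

0

First reduce: 543 ≡ 0 (mod 181).
Top reduces to 0: gcd > 1, so the symbol is 0.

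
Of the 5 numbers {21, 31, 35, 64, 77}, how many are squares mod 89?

2

(21/89) = +1 → QR.
(31/89) = -1 → non-residue.
(35/89) = -1 → non-residue.
(64/89) = +1 → QR.
(77/89) = -1 → non-residue.
Total quadratic residues among the 5: 2.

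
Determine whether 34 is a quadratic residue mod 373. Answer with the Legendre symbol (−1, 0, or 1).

-1

Pull out 2: since 373 ≡ 5 (mod 8), (2/373) = -1.
Reciprocity: 17 ≡ 1 and 373 ≡ 1 (mod 4), so (17/373) = +(373/17).
Reduce top mod 17: now compute (16/17).
Pull out 2^4: since 17 ≡ 1 (mod 8), (2/17) = +1, so (2/17)^4 = +1.
Reached (1/17) = 1. Collecting the sign flips along the way, the symbol is -1.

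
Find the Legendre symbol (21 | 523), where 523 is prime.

Reciprocity: 21 ≡ 1 and 523 ≡ 3 (mod 4), so (21/523) = +(523/21).
Reduce top mod 21: now compute (19/21).
Reciprocity: 19 ≡ 3 and 21 ≡ 1 (mod 4), so (19/21) = +(21/19).
Reduce top mod 19: now compute (2/19).
Pull out 2: since 19 ≡ 3 (mod 8), (2/19) = -1.
Reached (1/19) = 1. Collecting the sign flips along the way, the symbol is -1.

-1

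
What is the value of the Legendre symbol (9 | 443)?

Reciprocity: 9 ≡ 1 and 443 ≡ 3 (mod 4), so (9/443) = +(443/9).
Reduce top mod 9: now compute (2/9).
Pull out 2: since 9 ≡ 1 (mod 8), (2/9) = +1.
Reached (1/9) = 1. Collecting the sign flips along the way, the symbol is +1.

1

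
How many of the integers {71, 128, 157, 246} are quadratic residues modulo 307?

2

(71/307) = +1 → QR.
(128/307) = -1 → non-residue.
(157/307) = -1 → non-residue.
(246/307) = +1 → QR.
Total quadratic residues among the 4: 2.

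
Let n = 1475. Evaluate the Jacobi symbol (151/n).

-1

Reciprocity: 151 ≡ 3 and 1475 ≡ 3 (mod 4), so (151/1475) = −(1475/151).
Reduce top mod 151: now compute (116/151).
Pull out 2^2: since 151 ≡ 7 (mod 8), (2/151) = +1, so (2/151)^2 = +1.
Reciprocity: 29 ≡ 1 and 151 ≡ 3 (mod 4), so (29/151) = +(151/29).
Reduce top mod 29: now compute (6/29).
Pull out 2: since 29 ≡ 5 (mod 8), (2/29) = -1.
Reciprocity: 3 ≡ 3 and 29 ≡ 1 (mod 4), so (3/29) = +(29/3).
Reduce top mod 3: now compute (2/3).
Pull out 2: since 3 ≡ 3 (mod 8), (2/3) = -1.
Reached (1/3) = 1. Collecting the sign flips along the way, the symbol is -1.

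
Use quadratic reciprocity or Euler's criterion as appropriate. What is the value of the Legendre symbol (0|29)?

Top reduces to 0: gcd > 1, so the symbol is 0.

0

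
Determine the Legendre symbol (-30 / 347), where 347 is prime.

First reduce: -30 ≡ 317 (mod 347).
Reciprocity: 317 ≡ 1 and 347 ≡ 3 (mod 4), so (317/347) = +(347/317).
Reduce top mod 317: now compute (30/317).
Pull out 2: since 317 ≡ 5 (mod 8), (2/317) = -1.
Reciprocity: 15 ≡ 3 and 317 ≡ 1 (mod 4), so (15/317) = +(317/15).
Reduce top mod 15: now compute (2/15).
Pull out 2: since 15 ≡ 7 (mod 8), (2/15) = +1.
Reached (1/15) = 1. Collecting the sign flips along the way, the symbol is -1.

-1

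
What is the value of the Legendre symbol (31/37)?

-1

Reciprocity: 31 ≡ 3 and 37 ≡ 1 (mod 4), so (31/37) = +(37/31).
Reduce top mod 31: now compute (6/31).
Pull out 2: since 31 ≡ 7 (mod 8), (2/31) = +1.
Reciprocity: 3 ≡ 3 and 31 ≡ 3 (mod 4), so (3/31) = −(31/3).
Reduce top mod 3: now compute (1/3).
Reached (1/3) = 1. Collecting the sign flips along the way, the symbol is -1.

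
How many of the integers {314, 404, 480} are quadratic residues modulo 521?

1

(314/521) = -1 → non-residue.
(404/521) = +1 → QR.
(480/521) = -1 → non-residue.
Total quadratic residues among the 3: 1.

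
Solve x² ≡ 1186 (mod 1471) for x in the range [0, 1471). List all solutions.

Since 1471 ≡ 3 (mod 4), a square root of 1186 is 1186^((1471+1)/4) = 1186^368 mod 1471.
Repeated squaring: 1186^2≡320, 1186^4≡901, 1186^8≡1280, 1186^16≡1177, 1186^32≡1118, 1186^64≡1045, 1186^128≡543, 1186^256≡649 (mod 1471).
1186^368 = 1186^(256+64+32+16) ≡ 1248 (mod 1471).
Check: 1248² = 1557504 ≡ 1186 (mod 1471). The two roots are 223 and 1248.

223, 1248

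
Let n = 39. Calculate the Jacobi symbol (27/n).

Reciprocity: 27 ≡ 3 and 39 ≡ 3 (mod 4), so (27/39) = −(39/27).
Reduce top mod 27: now compute (12/27).
Pull out 2^2: since 27 ≡ 3 (mod 8), (2/27) = -1, so (2/27)^2 = +1.
Reciprocity: 3 ≡ 3 and 27 ≡ 3 (mod 4), so (3/27) = −(27/3).
Reduce top mod 3: now compute (0/3).
Top reduces to 0: gcd > 1, so the symbol is 0.

0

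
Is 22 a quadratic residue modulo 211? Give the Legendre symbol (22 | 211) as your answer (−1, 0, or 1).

Euler's criterion: (22/211) ≡ 22^105 (mod 211).
22^2 ≡ 62 (mod 211)
22^4 ≡ 46 (mod 211)
22^8 ≡ 6 (mod 211)
22^16 ≡ 36 (mod 211)
22^32 ≡ 30 (mod 211)
22^64 ≡ 56 (mod 211)
22^105 = 22^(64+32+8+1) ≡ 210 (mod 211).
Result is 210 ≡ −1, so (22/211) = −1.

-1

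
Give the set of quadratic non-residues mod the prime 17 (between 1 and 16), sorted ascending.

3,5,6,7,10,11,12,14

Square k = 1,…,8 (k and 17−k give the same square):
1²=1, 2²=4, 3²=9, 4²=16, 5²≡8, 6²≡2, 7²≡15, 8²≡13 (mod 17).
The residues are {1, 2, 4, 8, 9, 13, 15, 16}; the non-residues are the remaining 8 nonzero classes.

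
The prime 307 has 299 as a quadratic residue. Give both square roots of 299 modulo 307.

Since 307 ≡ 3 (mod 4), a square root of 299 is 299^((307+1)/4) = 299^77 mod 307.
Repeated squaring: 299^2≡64, 299^4≡105, 299^8≡280, 299^16≡115, 299^32≡24, 299^64≡269 (mod 307).
299^77 = 299^(64+8+4+1) ≡ 216 (mod 307).
Check: 216² = 46656 ≡ 299 (mod 307). The two roots are 91 and 216.

91, 216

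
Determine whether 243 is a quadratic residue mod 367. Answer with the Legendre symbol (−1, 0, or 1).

Reciprocity: 243 ≡ 3 and 367 ≡ 3 (mod 4), so (243/367) = −(367/243).
Reduce top mod 243: now compute (124/243).
Pull out 2^2: since 243 ≡ 3 (mod 8), (2/243) = -1, so (2/243)^2 = +1.
Reciprocity: 31 ≡ 3 and 243 ≡ 3 (mod 4), so (31/243) = −(243/31).
Reduce top mod 31: now compute (26/31).
Pull out 2: since 31 ≡ 7 (mod 8), (2/31) = +1.
Reciprocity: 13 ≡ 1 and 31 ≡ 3 (mod 4), so (13/31) = +(31/13).
Reduce top mod 13: now compute (5/13).
Reciprocity: 5 ≡ 1 and 13 ≡ 1 (mod 4), so (5/13) = +(13/5).
Reduce top mod 5: now compute (3/5).
Reciprocity: 3 ≡ 3 and 5 ≡ 1 (mod 4), so (3/5) = +(5/3).
Reduce top mod 3: now compute (2/3).
Pull out 2: since 3 ≡ 3 (mod 8), (2/3) = -1.
Reached (1/3) = 1. Collecting the sign flips along the way, the symbol is -1.

-1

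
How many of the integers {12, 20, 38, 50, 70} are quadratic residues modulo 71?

(12/71) = +1 → QR.
(20/71) = +1 → QR.
(38/71) = +1 → QR.
(50/71) = +1 → QR.
(70/71) = -1 → non-residue.
Total quadratic residues among the 5: 4.

4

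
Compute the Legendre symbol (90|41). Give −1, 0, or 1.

First reduce: 90 ≡ 8 (mod 41).
Pull out 2^3: since 41 ≡ 1 (mod 8), (2/41) = +1, so (2/41)^3 = +1.
Reached (1/41) = 1. Collecting the sign flips along the way, the symbol is +1.

1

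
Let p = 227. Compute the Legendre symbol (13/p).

-1

Reciprocity: 13 ≡ 1 and 227 ≡ 3 (mod 4), so (13/227) = +(227/13).
Reduce top mod 13: now compute (6/13).
Pull out 2: since 13 ≡ 5 (mod 8), (2/13) = -1.
Reciprocity: 3 ≡ 3 and 13 ≡ 1 (mod 4), so (3/13) = +(13/3).
Reduce top mod 3: now compute (1/3).
Reached (1/3) = 1. Collecting the sign flips along the way, the symbol is -1.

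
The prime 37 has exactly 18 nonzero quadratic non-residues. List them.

2 5 6 8 13 14 15 17 18 19 20 22 23 24 29 31 32 35

Square k = 1,…,18 (k and 37−k give the same square):
1²=1, 2²=4, 3²=9, 4²=16, 5²=25, 6²=36, 7²≡12, 8²≡27, 9²≡7, 10²≡26, 11²≡10, 12²≡33, 13²≡21, 14²≡11, 15²≡3, 16²≡34, 17²≡30, 18²≡28 (mod 37).
The residues are {1, 3, 4, 7, 9, 10, 11, 12, 16, 21, 25, 26, 27, 28, 30, 33, 34, 36}; the non-residues are the remaining 18 nonzero classes.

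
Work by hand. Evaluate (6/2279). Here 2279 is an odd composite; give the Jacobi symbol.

1

Pull out 2: since 2279 ≡ 7 (mod 8), (2/2279) = +1.
Reciprocity: 3 ≡ 3 and 2279 ≡ 3 (mod 4), so (3/2279) = −(2279/3).
Reduce top mod 3: now compute (2/3).
Pull out 2: since 3 ≡ 3 (mod 8), (2/3) = -1.
Reached (1/3) = 1. Collecting the sign flips along the way, the symbol is +1.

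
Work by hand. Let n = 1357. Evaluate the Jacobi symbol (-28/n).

-1

First reduce: -28 ≡ 1329 (mod 1357).
Reciprocity: 1329 ≡ 1 and 1357 ≡ 1 (mod 4), so (1329/1357) = +(1357/1329).
Reduce top mod 1329: now compute (28/1329).
Pull out 2^2: since 1329 ≡ 1 (mod 8), (2/1329) = +1, so (2/1329)^2 = +1.
Reciprocity: 7 ≡ 3 and 1329 ≡ 1 (mod 4), so (7/1329) = +(1329/7).
Reduce top mod 7: now compute (6/7).
Pull out 2: since 7 ≡ 7 (mod 8), (2/7) = +1.
Reciprocity: 3 ≡ 3 and 7 ≡ 3 (mod 4), so (3/7) = −(7/3).
Reduce top mod 3: now compute (1/3).
Reached (1/3) = 1. Collecting the sign flips along the way, the symbol is -1.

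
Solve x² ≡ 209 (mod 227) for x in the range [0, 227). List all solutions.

45, 182

Since 227 ≡ 3 (mod 4), a square root of 209 is 209^((227+1)/4) = 209^57 mod 227.
Repeated squaring: 209^2≡97, 209^4≡102, 209^8≡189, 209^16≡82, 209^32≡141 (mod 227).
209^57 = 209^(32+16+8+1) ≡ 182 (mod 227).
Check: 182² = 33124 ≡ 209 (mod 227). The two roots are 45 and 182.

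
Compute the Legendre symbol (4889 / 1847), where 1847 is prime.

1

First reduce: 4889 ≡ 1195 (mod 1847).
Reciprocity: 1195 ≡ 3 and 1847 ≡ 3 (mod 4), so (1195/1847) = −(1847/1195).
Reduce top mod 1195: now compute (652/1195).
Pull out 2^2: since 1195 ≡ 3 (mod 8), (2/1195) = -1, so (2/1195)^2 = +1.
Reciprocity: 163 ≡ 3 and 1195 ≡ 3 (mod 4), so (163/1195) = −(1195/163).
Reduce top mod 163: now compute (54/163).
Pull out 2: since 163 ≡ 3 (mod 8), (2/163) = -1.
Reciprocity: 27 ≡ 3 and 163 ≡ 3 (mod 4), so (27/163) = −(163/27).
Reduce top mod 27: now compute (1/27).
Reached (1/27) = 1. Collecting the sign flips along the way, the symbol is +1.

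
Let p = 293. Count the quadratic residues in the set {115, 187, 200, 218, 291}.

1

(115/293) = +1 → QR.
(187/293) = -1 → non-residue.
(200/293) = -1 → non-residue.
(218/293) = -1 → non-residue.
(291/293) = -1 → non-residue.
Total quadratic residues among the 5: 1.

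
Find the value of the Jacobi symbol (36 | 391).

1

Pull out 2^2: since 391 ≡ 7 (mod 8), (2/391) = +1, so (2/391)^2 = +1.
Reciprocity: 9 ≡ 1 and 391 ≡ 3 (mod 4), so (9/391) = +(391/9).
Reduce top mod 9: now compute (4/9).
Pull out 2^2: since 9 ≡ 1 (mod 8), (2/9) = +1, so (2/9)^2 = +1.
Reached (1/9) = 1. Collecting the sign flips along the way, the symbol is +1.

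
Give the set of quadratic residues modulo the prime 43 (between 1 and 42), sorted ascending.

Square k = 1,…,21 (k and 43−k give the same square):
1²=1, 2²=4, 3²=9, 4²=16, 5²=25, 6²=36, 7²≡6, 8²≡21, 9²≡38, 10²≡14, 11²≡35, 12²≡15, 13²≡40, 14²≡24, 15²≡10, 16²≡41, 17²≡31, 18²≡23, 19²≡17, 20²≡13, 21²≡11 (mod 43).
So the quadratic residues mod 43 are {1, 4, 6, 9, 10, 11, 13, 14, 15, 16, 17, 21, 23, 24, 25, 31, 35, 36, 38, 40, 41}.

1 4 6 9 10 11 13 14 15 16 17 21 23 24 25 31 35 36 38 40 41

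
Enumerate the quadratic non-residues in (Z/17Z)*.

3,5,6,7,10,11,12,14

Square k = 1,…,8 (k and 17−k give the same square):
1²=1, 2²=4, 3²=9, 4²=16, 5²≡8, 6²≡2, 7²≡15, 8²≡13 (mod 17).
The residues are {1, 2, 4, 8, 9, 13, 15, 16}; the non-residues are the remaining 8 nonzero classes.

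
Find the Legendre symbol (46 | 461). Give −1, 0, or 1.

-1

Pull out 2: since 461 ≡ 5 (mod 8), (2/461) = -1.
Reciprocity: 23 ≡ 3 and 461 ≡ 1 (mod 4), so (23/461) = +(461/23).
Reduce top mod 23: now compute (1/23).
Reached (1/23) = 1. Collecting the sign flips along the way, the symbol is -1.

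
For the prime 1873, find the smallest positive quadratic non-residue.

5

(2/1873) = +1, so 2 is a residue.
(3/1873) = +1, so 3 is a residue.
(4/1873) = +1, so 4 is a residue.
(5/1873) = −1, so 5 is the smallest positive non-residue mod 1873.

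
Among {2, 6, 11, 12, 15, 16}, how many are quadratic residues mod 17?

3

(2/17) = +1 → QR.
(6/17) = -1 → non-residue.
(11/17) = -1 → non-residue.
(12/17) = -1 → non-residue.
(15/17) = +1 → QR.
(16/17) = +1 → QR.
Total quadratic residues among the 6: 3.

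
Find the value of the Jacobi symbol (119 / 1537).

-1

Reciprocity: 119 ≡ 3 and 1537 ≡ 1 (mod 4), so (119/1537) = +(1537/119).
Reduce top mod 119: now compute (109/119).
Reciprocity: 109 ≡ 1 and 119 ≡ 3 (mod 4), so (109/119) = +(119/109).
Reduce top mod 109: now compute (10/109).
Pull out 2: since 109 ≡ 5 (mod 8), (2/109) = -1.
Reciprocity: 5 ≡ 1 and 109 ≡ 1 (mod 4), so (5/109) = +(109/5).
Reduce top mod 5: now compute (4/5).
Pull out 2^2: since 5 ≡ 5 (mod 8), (2/5) = -1, so (2/5)^2 = +1.
Reached (1/5) = 1. Collecting the sign flips along the way, the symbol is -1.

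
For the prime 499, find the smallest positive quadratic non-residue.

(2/499) = −1, so 2 is the smallest positive non-residue mod 499.

2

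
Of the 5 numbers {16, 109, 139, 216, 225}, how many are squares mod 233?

3

(16/233) = +1 → QR.
(109/233) = +1 → QR.
(139/233) = -1 → non-residue.
(216/233) = -1 → non-residue.
(225/233) = +1 → QR.
Total quadratic residues among the 5: 3.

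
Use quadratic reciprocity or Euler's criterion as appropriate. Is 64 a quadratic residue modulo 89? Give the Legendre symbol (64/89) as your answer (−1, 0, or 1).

Euler's criterion: (64/89) ≡ 64^44 (mod 89).
64^2 ≡ 2 (mod 89)
64^4 ≡ 4 (mod 89)
64^8 ≡ 16 (mod 89)
64^16 ≡ 78 (mod 89)
64^32 ≡ 32 (mod 89)
64^44 = 64^(32+8+4) ≡ 1 (mod 89).
Result is 1, so (64/89) = 1.

1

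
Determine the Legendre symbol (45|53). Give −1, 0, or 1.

-1

Euler's criterion: (45/53) ≡ 45^26 (mod 53).
45^2 ≡ 11 (mod 53)
45^4 ≡ 15 (mod 53)
45^8 ≡ 13 (mod 53)
45^16 ≡ 10 (mod 53)
45^26 = 45^(16+8+2) ≡ 52 (mod 53).
Result is 52 ≡ −1, so (45/53) = −1.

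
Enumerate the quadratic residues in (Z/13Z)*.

Square k = 1,…,6 (k and 13−k give the same square):
1²=1, 2²=4, 3²=9, 4²≡3, 5²≡12, 6²≡10 (mod 13).
So the quadratic residues mod 13 are {1, 3, 4, 9, 10, 12}.

1,3,4,9,10,12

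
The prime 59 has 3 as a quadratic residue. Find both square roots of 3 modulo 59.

Since 59 ≡ 3 (mod 4), a square root of 3 is 3^((59+1)/4) = 3^15 mod 59.
Repeated squaring: 3^2≡9, 3^4≡22, 3^8≡12 (mod 59).
3^15 = 3^(8+4+2+1) ≡ 48 (mod 59).
Check: 48² = 2304 ≡ 3 (mod 59). The two roots are 11 and 48.

11, 48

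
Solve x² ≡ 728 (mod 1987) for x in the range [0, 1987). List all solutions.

407, 1580

Since 1987 ≡ 3 (mod 4), a square root of 728 is 728^((1987+1)/4) = 728^497 mod 1987.
Repeated squaring: 728^2≡1442, 728^4≡962, 728^8≡1489, 728^16≡1616, 728^32≡538, 728^64≡1329, 728^128≡1785, 728^256≡1064 (mod 1987).
728^497 = 728^(256+128+64+32+16+1) ≡ 407 (mod 1987).
Check: 407² = 165649 ≡ 728 (mod 1987). The two roots are 407 and 1580.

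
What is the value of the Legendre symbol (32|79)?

1

Euler's criterion: (32/79) ≡ 32^39 (mod 79).
32^2 ≡ 76 (mod 79)
32^4 ≡ 9 (mod 79)
32^8 ≡ 2 (mod 79)
32^16 ≡ 4 (mod 79)
32^32 ≡ 16 (mod 79)
32^39 = 32^(32+4+2+1) ≡ 1 (mod 79).
Result is 1, so (32/79) = 1.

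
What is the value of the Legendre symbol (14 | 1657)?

-1

Pull out 2: since 1657 ≡ 1 (mod 8), (2/1657) = +1.
Reciprocity: 7 ≡ 3 and 1657 ≡ 1 (mod 4), so (7/1657) = +(1657/7).
Reduce top mod 7: now compute (5/7).
Reciprocity: 5 ≡ 1 and 7 ≡ 3 (mod 4), so (5/7) = +(7/5).
Reduce top mod 5: now compute (2/5).
Pull out 2: since 5 ≡ 5 (mod 8), (2/5) = -1.
Reached (1/5) = 1. Collecting the sign flips along the way, the symbol is -1.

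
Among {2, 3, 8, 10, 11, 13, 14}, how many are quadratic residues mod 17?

(2/17) = +1 → QR.
(3/17) = -1 → non-residue.
(8/17) = +1 → QR.
(10/17) = -1 → non-residue.
(11/17) = -1 → non-residue.
(13/17) = +1 → QR.
(14/17) = -1 → non-residue.
Total quadratic residues among the 7: 3.

3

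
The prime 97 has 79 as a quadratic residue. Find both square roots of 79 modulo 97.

97 ≡ 1 (mod 4), so we find a root by search.
Trying successive values, 46² = 2116 ≡ 79 (mod 97). The other root is 97 − 46 = 51.

46, 51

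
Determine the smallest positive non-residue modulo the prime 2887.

(2/2887) = +1, so 2 is a residue.
(3/2887) = −1, so 3 is the smallest positive non-residue mod 2887.

3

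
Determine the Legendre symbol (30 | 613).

1

Pull out 2: since 613 ≡ 5 (mod 8), (2/613) = -1.
Reciprocity: 15 ≡ 3 and 613 ≡ 1 (mod 4), so (15/613) = +(613/15).
Reduce top mod 15: now compute (13/15).
Reciprocity: 13 ≡ 1 and 15 ≡ 3 (mod 4), so (13/15) = +(15/13).
Reduce top mod 13: now compute (2/13).
Pull out 2: since 13 ≡ 5 (mod 8), (2/13) = -1.
Reached (1/13) = 1. Collecting the sign flips along the way, the symbol is +1.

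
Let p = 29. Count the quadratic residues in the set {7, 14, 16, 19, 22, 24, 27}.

(7/29) = +1 → QR.
(14/29) = -1 → non-residue.
(16/29) = +1 → QR.
(19/29) = -1 → non-residue.
(22/29) = +1 → QR.
(24/29) = +1 → QR.
(27/29) = -1 → non-residue.
Total quadratic residues among the 7: 4.

4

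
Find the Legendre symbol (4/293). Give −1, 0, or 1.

Pull out 2^2: since 293 ≡ 5 (mod 8), (2/293) = -1, so (2/293)^2 = +1.
Reached (1/293) = 1. Collecting the sign flips along the way, the symbol is +1.

1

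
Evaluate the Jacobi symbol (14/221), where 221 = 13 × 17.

-1

Pull out 2: since 221 ≡ 5 (mod 8), (2/221) = -1.
Reciprocity: 7 ≡ 3 and 221 ≡ 1 (mod 4), so (7/221) = +(221/7).
Reduce top mod 7: now compute (4/7).
Pull out 2^2: since 7 ≡ 7 (mod 8), (2/7) = +1, so (2/7)^2 = +1.
Reached (1/7) = 1. Collecting the sign flips along the way, the symbol is -1.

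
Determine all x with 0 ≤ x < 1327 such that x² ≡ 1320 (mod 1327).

Since 1327 ≡ 3 (mod 4), a square root of 1320 is 1320^((1327+1)/4) = 1320^332 mod 1327.
Repeated squaring: 1320^2≡49, 1320^4≡1074, 1320^8≡313, 1320^16≡1098, 1320^32≡688, 1320^64≡932, 1320^128≡766, 1320^256≡222 (mod 1327).
1320^332 = 1320^(256+64+8+4) ≡ 1224 (mod 1327).
Check: 1224² = 1498176 ≡ 1320 (mod 1327). The two roots are 103 and 1224.

103, 1224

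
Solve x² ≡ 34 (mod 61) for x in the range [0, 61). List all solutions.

20, 41

61 ≡ 1 (mod 4), so we find a root by search.
Trying successive values, 20² = 400 ≡ 34 (mod 61). The other root is 61 − 20 = 41.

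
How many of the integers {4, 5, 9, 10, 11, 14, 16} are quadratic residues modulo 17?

(4/17) = +1 → QR.
(5/17) = -1 → non-residue.
(9/17) = +1 → QR.
(10/17) = -1 → non-residue.
(11/17) = -1 → non-residue.
(14/17) = -1 → non-residue.
(16/17) = +1 → QR.
Total quadratic residues among the 7: 3.

3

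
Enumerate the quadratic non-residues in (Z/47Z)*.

5 10 11 13 15 19 20 22 23 26 29 30 31 33 35 38 39 40 41 43 44 45 46

Square k = 1,…,23 (k and 47−k give the same square):
1²=1, 2²=4, 3²=9, 4²=16, 5²=25, 6²=36, 7²≡2, 8²≡17, 9²≡34, 10²≡6, 11²≡27, 12²≡3, 13²≡28, 14²≡8, 15²≡37, 16²≡21, 17²≡7, 18²≡42, 19²≡32, 20²≡24, 21²≡18, 22²≡14, 23²≡12 (mod 47).
The residues are {1, 2, 3, 4, 6, 7, 8, 9, 12, 14, 16, 17, 18, 21, 24, 25, 27, 28, 32, 34, 36, 37, 42}; the non-residues are the remaining 23 nonzero classes.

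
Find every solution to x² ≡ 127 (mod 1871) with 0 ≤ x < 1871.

437, 1434

Since 1871 ≡ 3 (mod 4), a square root of 127 is 127^((1871+1)/4) = 127^468 mod 1871.
Repeated squaring: 127^2≡1161, 127^4≡801, 127^8≡1719, 127^16≡652, 127^32≡387, 127^64≡89, 127^128≡437, 127^256≡127 (mod 1871).
127^468 = 127^(256+128+64+16+4) ≡ 437 (mod 1871).
Check: 437² = 190969 ≡ 127 (mod 1871). The two roots are 437 and 1434.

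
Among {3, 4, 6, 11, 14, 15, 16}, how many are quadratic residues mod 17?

(3/17) = -1 → non-residue.
(4/17) = +1 → QR.
(6/17) = -1 → non-residue.
(11/17) = -1 → non-residue.
(14/17) = -1 → non-residue.
(15/17) = +1 → QR.
(16/17) = +1 → QR.
Total quadratic residues among the 7: 3.

3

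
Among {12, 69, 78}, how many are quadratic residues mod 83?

3

(12/83) = +1 → QR.
(69/83) = +1 → QR.
(78/83) = +1 → QR.
Total quadratic residues among the 3: 3.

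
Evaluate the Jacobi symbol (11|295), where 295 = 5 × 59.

Reciprocity: 11 ≡ 3 and 295 ≡ 3 (mod 4), so (11/295) = −(295/11).
Reduce top mod 11: now compute (9/11).
Reciprocity: 9 ≡ 1 and 11 ≡ 3 (mod 4), so (9/11) = +(11/9).
Reduce top mod 9: now compute (2/9).
Pull out 2: since 9 ≡ 1 (mod 8), (2/9) = +1.
Reached (1/9) = 1. Collecting the sign flips along the way, the symbol is -1.

-1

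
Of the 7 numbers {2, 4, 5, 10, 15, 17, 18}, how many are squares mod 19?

3

(2/19) = -1 → non-residue.
(4/19) = +1 → QR.
(5/19) = +1 → QR.
(10/19) = -1 → non-residue.
(15/19) = -1 → non-residue.
(17/19) = +1 → QR.
(18/19) = -1 → non-residue.
Total quadratic residues among the 7: 3.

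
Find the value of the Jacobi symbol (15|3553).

-1

Reciprocity: 15 ≡ 3 and 3553 ≡ 1 (mod 4), so (15/3553) = +(3553/15).
Reduce top mod 15: now compute (13/15).
Reciprocity: 13 ≡ 1 and 15 ≡ 3 (mod 4), so (13/15) = +(15/13).
Reduce top mod 13: now compute (2/13).
Pull out 2: since 13 ≡ 5 (mod 8), (2/13) = -1.
Reached (1/13) = 1. Collecting the sign flips along the way, the symbol is -1.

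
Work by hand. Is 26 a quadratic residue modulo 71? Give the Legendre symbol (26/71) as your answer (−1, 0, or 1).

-1

Pull out 2: since 71 ≡ 7 (mod 8), (2/71) = +1.
Reciprocity: 13 ≡ 1 and 71 ≡ 3 (mod 4), so (13/71) = +(71/13).
Reduce top mod 13: now compute (6/13).
Pull out 2: since 13 ≡ 5 (mod 8), (2/13) = -1.
Reciprocity: 3 ≡ 3 and 13 ≡ 1 (mod 4), so (3/13) = +(13/3).
Reduce top mod 3: now compute (1/3).
Reached (1/3) = 1. Collecting the sign flips along the way, the symbol is -1.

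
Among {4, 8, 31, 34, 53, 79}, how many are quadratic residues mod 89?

5

(4/89) = +1 → QR.
(8/89) = +1 → QR.
(31/89) = -1 → non-residue.
(34/89) = +1 → QR.
(53/89) = +1 → QR.
(79/89) = +1 → QR.
Total quadratic residues among the 6: 5.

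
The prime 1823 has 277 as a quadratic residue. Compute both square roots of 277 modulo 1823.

87, 1736

Since 1823 ≡ 3 (mod 4), a square root of 277 is 277^((1823+1)/4) = 277^456 mod 1823.
Repeated squaring: 277^2≡163, 277^4≡1047, 277^8≡586, 277^16≡672, 277^32≡1303, 277^64≡596, 277^128≡1554, 277^256≡1264 (mod 1823).
277^456 = 277^(256+128+64+8) ≡ 87 (mod 1823).
Check: 87² = 7569 ≡ 277 (mod 1823). The two roots are 87 and 1736.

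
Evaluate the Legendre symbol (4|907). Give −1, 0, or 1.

1

Pull out 2^2: since 907 ≡ 3 (mod 8), (2/907) = -1, so (2/907)^2 = +1.
Reached (1/907) = 1. Collecting the sign flips along the way, the symbol is +1.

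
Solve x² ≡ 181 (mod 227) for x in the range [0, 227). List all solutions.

Since 227 ≡ 3 (mod 4), a square root of 181 is 181^((227+1)/4) = 181^57 mod 227.
Repeated squaring: 181^2≡73, 181^4≡108, 181^8≡87, 181^16≡78, 181^32≡182 (mod 227).
181^57 = 181^(32+16+8+1) ≡ 33 (mod 227).
Check: 33² = 1089 ≡ 181 (mod 227). The two roots are 33 and 194.

33, 194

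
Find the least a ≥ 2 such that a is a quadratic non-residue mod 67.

(2/67) = −1, so 2 is the smallest positive non-residue mod 67.

2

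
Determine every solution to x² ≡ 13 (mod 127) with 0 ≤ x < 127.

34, 93

Since 127 ≡ 3 (mod 4), a square root of 13 is 13^((127+1)/4) = 13^32 mod 127.
Repeated squaring: 13^2≡42, 13^4≡113, 13^8≡69, 13^16≡62, 13^32≡34 (mod 127).
13^32 = 13^(32) ≡ 34 (mod 127).
Check: 34² = 1156 ≡ 13 (mod 127). The two roots are 34 and 93.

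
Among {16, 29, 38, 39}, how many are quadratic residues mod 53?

3

(16/53) = +1 → QR.
(29/53) = +1 → QR.
(38/53) = +1 → QR.
(39/53) = -1 → non-residue.
Total quadratic residues among the 4: 3.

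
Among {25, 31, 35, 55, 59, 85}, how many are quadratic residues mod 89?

(25/89) = +1 → QR.
(31/89) = -1 → non-residue.
(35/89) = -1 → non-residue.
(55/89) = +1 → QR.
(59/89) = -1 → non-residue.
(85/89) = +1 → QR.
Total quadratic residues among the 6: 3.

3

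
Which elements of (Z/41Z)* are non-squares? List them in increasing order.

Square k = 1,…,20 (k and 41−k give the same square):
1²=1, 2²=4, 3²=9, 4²=16, 5²=25, 6²=36, 7²≡8, 8²≡23, 9²≡40, 10²≡18, 11²≡39, 12²≡21, 13²≡5, 14²≡32, 15²≡20, 16²≡10, 17²≡2, 18²≡37, 19²≡33, 20²≡31 (mod 41).
The residues are {1, 2, 4, 5, 8, 9, 10, 16, 18, 20, 21, 23, 25, 31, 32, 33, 36, 37, 39, 40}; the non-residues are the remaining 20 nonzero classes.

3,6,7,11,12,13,14,15,17,19,22,24,26,27,28,29,30,34,35,38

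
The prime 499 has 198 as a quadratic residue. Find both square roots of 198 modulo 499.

Since 499 ≡ 3 (mod 4), a square root of 198 is 198^((499+1)/4) = 198^125 mod 499.
Repeated squaring: 198^2≡282, 198^4≡183, 198^8≡56, 198^16≡142, 198^32≡204, 198^64≡199 (mod 499).
198^125 = 198^(64+32+16+8+4+1) ≡ 342 (mod 499).
Check: 342² = 116964 ≡ 198 (mod 499). The two roots are 157 and 342.

157, 342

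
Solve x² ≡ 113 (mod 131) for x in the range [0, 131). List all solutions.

Since 131 ≡ 3 (mod 4), a square root of 113 is 113^((131+1)/4) = 113^33 mod 131.
Repeated squaring: 113^2≡62, 113^4≡45, 113^8≡60, 113^16≡63, 113^32≡39 (mod 131).
113^33 = 113^(32+1) ≡ 84 (mod 131).
Check: 84² = 7056 ≡ 113 (mod 131). The two roots are 47 and 84.

47, 84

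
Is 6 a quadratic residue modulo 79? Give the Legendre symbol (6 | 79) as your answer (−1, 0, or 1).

-1

Euler's criterion: (6/79) ≡ 6^39 (mod 79).
6^2 ≡ 36 (mod 79)
6^4 ≡ 32 (mod 79)
6^8 ≡ 76 (mod 79)
6^16 ≡ 9 (mod 79)
6^32 ≡ 2 (mod 79)
6^39 = 6^(32+4+2+1) ≡ 78 (mod 79).
Result is 78 ≡ −1, so (6/79) = −1.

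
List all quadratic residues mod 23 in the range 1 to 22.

Square k = 1,…,11 (k and 23−k give the same square):
1²=1, 2²=4, 3²=9, 4²=16, 5²≡2, 6²≡13, 7²≡3, 8²≡18, 9²≡12, 10²≡8, 11²≡6 (mod 23).
So the quadratic residues mod 23 are {1, 2, 3, 4, 6, 8, 9, 12, 13, 16, 18}.

1,2,3,4,6,8,9,12,13,16,18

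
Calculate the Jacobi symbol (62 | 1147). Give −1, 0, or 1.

0

Pull out 2: since 1147 ≡ 3 (mod 8), (2/1147) = -1.
Reciprocity: 31 ≡ 3 and 1147 ≡ 3 (mod 4), so (31/1147) = −(1147/31).
Reduce top mod 31: now compute (0/31).
Top reduces to 0: gcd > 1, so the symbol is 0.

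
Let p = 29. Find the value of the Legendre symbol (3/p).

Euler's criterion: (3/29) ≡ 3^14 (mod 29).
3^2 ≡ 9 (mod 29)
3^4 ≡ 23 (mod 29)
3^8 ≡ 7 (mod 29)
3^14 = 3^(8+4+2) ≡ 28 (mod 29).
Result is 28 ≡ −1, so (3/29) = −1.

-1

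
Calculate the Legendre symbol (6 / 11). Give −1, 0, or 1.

Euler's criterion: (6/11) ≡ 6^5 (mod 11).
6^2 ≡ 3 (mod 11)
6^4 ≡ 9 (mod 11)
6^5 = 6^(4+1) ≡ 10 (mod 11).
Result is 10 ≡ −1, so (6/11) = −1.

-1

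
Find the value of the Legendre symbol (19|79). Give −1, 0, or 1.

1

Reciprocity: 19 ≡ 3 and 79 ≡ 3 (mod 4), so (19/79) = −(79/19).
Reduce top mod 19: now compute (3/19).
Reciprocity: 3 ≡ 3 and 19 ≡ 3 (mod 4), so (3/19) = −(19/3).
Reduce top mod 3: now compute (1/3).
Reached (1/3) = 1. Collecting the sign flips along the way, the symbol is +1.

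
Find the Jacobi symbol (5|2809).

1

Reciprocity: 5 ≡ 1 and 2809 ≡ 1 (mod 4), so (5/2809) = +(2809/5).
Reduce top mod 5: now compute (4/5).
Pull out 2^2: since 5 ≡ 5 (mod 8), (2/5) = -1, so (2/5)^2 = +1.
Reached (1/5) = 1. Collecting the sign flips along the way, the symbol is +1.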